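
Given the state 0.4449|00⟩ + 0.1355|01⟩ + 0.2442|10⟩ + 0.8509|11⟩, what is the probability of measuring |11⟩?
0.724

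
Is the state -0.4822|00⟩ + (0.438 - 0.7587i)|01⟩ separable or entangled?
Separable

Writing the state as a|00⟩ + b|01⟩ + c|10⟩ + d|11⟩, it is a product state iff ad − bc = 0.
Here (a, b, c, d) = (-0.4822, (0.438 - 0.7587i), 0, 0): ad − bc = (-0.4822)(0) − (0.438 - 0.7587i)(0) = 0, so the state is separable.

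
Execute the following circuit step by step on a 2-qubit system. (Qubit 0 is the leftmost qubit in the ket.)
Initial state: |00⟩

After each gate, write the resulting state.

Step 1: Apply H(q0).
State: 1/√2|00⟩ + 1/√2|10⟩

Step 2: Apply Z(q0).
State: 1/√2|00⟩ - 1/√2|10⟩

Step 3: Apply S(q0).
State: 1/√2|00⟩ - (1/√2)i|10⟩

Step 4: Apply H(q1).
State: 1/2|00⟩ + 1/2|01⟩ - (1/2)i|10⟩ - (1/2)i|11⟩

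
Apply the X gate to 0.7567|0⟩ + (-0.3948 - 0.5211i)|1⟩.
(-0.3948 - 0.5211i)|0⟩ + 0.7567|1⟩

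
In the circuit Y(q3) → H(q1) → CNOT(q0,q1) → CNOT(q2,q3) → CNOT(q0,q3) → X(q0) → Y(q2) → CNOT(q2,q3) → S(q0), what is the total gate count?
9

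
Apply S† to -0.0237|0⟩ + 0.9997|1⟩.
-0.0237|0⟩ - 0.9997i|1⟩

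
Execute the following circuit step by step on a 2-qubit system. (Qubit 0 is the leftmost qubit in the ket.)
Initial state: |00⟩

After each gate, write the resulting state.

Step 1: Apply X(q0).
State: |10⟩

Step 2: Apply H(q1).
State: 1/√2|10⟩ + 1/√2|11⟩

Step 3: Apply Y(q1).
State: -(1/√2)i|10⟩ + (1/√2)i|11⟩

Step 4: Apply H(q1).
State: -i|11⟩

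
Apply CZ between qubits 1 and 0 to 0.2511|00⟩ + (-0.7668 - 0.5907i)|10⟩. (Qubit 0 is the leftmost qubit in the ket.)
0.2511|00⟩ + (-0.7668 - 0.5907i)|10⟩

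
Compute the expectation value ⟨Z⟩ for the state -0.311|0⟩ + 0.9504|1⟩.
-0.8065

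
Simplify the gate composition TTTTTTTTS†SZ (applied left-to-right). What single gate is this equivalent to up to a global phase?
Z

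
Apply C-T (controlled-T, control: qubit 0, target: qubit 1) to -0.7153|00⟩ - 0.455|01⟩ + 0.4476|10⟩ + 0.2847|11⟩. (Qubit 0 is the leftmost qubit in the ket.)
-0.7153|00⟩ - 0.455|01⟩ + 0.4476|10⟩ + (0.2013 + 0.2013i)|11⟩

C-T leaves the control-|0⟩ kets |00⟩, |01⟩ unchanged and applies T to qubit 1 on the control-|1⟩ pair (|10⟩, |11⟩).
T = [[1, 0], [0, (1/√2 + (1/√2)i)]].
With a = amp(|10⟩) = 0.4476 and b = amp(|11⟩) = 0.2847:
new amp(|10⟩) = (1)·a = 0.4476
new amp(|11⟩) = (1/√2 + (1/√2)i)·b = (0.2013 + 0.2013i)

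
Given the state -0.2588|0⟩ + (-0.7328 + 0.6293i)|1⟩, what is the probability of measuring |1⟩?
0.933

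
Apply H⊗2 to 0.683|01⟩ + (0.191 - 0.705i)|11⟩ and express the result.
(0.437 - 0.3525i)|00⟩ + (-0.437 + 0.3525i)|01⟩ + (0.246 + 0.3525i)|10⟩ + (-0.246 - 0.3525i)|11⟩

H⊗2 gives amp(|y⟩) = (1/2) Σ_x (−1)^(x·y) amp(|x⟩), where x·y is the number of positions in which both x and y have a 1.
|00⟩: (0.683 + (0.191 - 0.705i))/2 = (0.437 - 0.3525i)
|01⟩: (-0.683 - (0.191 - 0.705i))/2 = (-0.437 + 0.3525i)
|10⟩: (0.683 - (0.191 - 0.705i))/2 = (0.246 + 0.3525i)
|11⟩: (-0.683 + (0.191 - 0.705i))/2 = (-0.246 - 0.3525i)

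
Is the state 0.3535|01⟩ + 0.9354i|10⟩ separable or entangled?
Entangled

Writing the state as a|00⟩ + b|01⟩ + c|10⟩ + d|11⟩, it is a product state iff ad − bc = 0.
Here (a, b, c, d) = (0, 0.3535, 0.9354i, 0): ad − bc = (0)(0) − (0.3535)(0.9354i) = -0.3307i ≠ 0, so the state is entangled.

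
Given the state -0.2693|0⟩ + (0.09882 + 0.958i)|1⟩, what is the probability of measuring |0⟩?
0.07252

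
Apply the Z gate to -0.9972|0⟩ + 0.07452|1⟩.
-0.9972|0⟩ - 0.07452|1⟩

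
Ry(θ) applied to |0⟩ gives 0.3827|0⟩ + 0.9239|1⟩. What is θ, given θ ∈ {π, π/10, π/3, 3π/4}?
3π/4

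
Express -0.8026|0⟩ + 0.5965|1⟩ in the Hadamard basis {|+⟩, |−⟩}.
-0.1457|+⟩ - 0.9893|−⟩

With |ψ⟩ = α|0⟩ + β|1⟩, the Hadamard-basis coefficients are ⟨+|ψ⟩ = (α + β)/√2 and ⟨−|ψ⟩ = (α − β)/√2.
Here α = -0.8026, β = 0.5965: (α + β)/√2 = -0.1457, (α − β)/√2 = -0.9893.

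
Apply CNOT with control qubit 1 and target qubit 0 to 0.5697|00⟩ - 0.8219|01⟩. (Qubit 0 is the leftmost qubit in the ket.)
0.5697|00⟩ - 0.8219|11⟩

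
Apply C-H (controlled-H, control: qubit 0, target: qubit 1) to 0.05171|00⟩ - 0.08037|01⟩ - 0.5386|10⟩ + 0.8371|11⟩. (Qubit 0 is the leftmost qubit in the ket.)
0.05171|00⟩ - 0.08037|01⟩ + 0.2111|10⟩ - 0.9728|11⟩

C-H leaves the control-|0⟩ kets |00⟩, |01⟩ unchanged and applies H to qubit 1 on the control-|1⟩ pair (|10⟩, |11⟩).
H = [[1/√2, 1/√2], [1/√2, -1/√2]].
With a = amp(|10⟩) = -0.5386 and b = amp(|11⟩) = 0.8371:
new amp(|10⟩) = (1/√2)·a + (1/√2)·b = 0.2111
new amp(|11⟩) = (1/√2)·a + (-1/√2)·b = -0.9728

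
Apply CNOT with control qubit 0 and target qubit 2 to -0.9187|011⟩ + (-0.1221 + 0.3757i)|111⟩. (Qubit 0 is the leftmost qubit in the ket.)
-0.9187|011⟩ + (-0.1221 + 0.3757i)|110⟩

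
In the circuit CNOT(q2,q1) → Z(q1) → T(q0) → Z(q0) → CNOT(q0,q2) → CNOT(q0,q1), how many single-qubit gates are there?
3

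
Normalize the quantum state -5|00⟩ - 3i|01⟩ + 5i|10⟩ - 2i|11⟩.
-0.6299|00⟩ - (1/√7)i|01⟩ + 0.6299i|10⟩ - 0.252i|11⟩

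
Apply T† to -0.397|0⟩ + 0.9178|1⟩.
-0.397|0⟩ + (0.649 - 0.649i)|1⟩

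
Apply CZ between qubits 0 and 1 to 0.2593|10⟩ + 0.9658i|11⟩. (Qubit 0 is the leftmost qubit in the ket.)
0.2593|10⟩ - 0.9658i|11⟩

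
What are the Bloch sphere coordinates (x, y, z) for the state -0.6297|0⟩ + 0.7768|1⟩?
(-0.9783, 0, -0.2069)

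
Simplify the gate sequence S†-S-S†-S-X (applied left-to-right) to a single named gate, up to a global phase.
X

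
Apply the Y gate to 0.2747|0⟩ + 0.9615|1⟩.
-0.9615i|0⟩ + 0.2747i|1⟩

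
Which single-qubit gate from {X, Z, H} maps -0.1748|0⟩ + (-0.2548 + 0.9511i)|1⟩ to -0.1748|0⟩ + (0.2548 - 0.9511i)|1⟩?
Z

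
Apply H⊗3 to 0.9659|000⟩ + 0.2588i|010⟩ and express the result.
(0.3415 + 0.0915i)|000⟩ + (0.3415 + 0.0915i)|001⟩ + (0.3415 - 0.0915i)|010⟩ + (0.3415 - 0.0915i)|011⟩ + (0.3415 + 0.0915i)|100⟩ + (0.3415 + 0.0915i)|101⟩ + (0.3415 - 0.0915i)|110⟩ + (0.3415 - 0.0915i)|111⟩

H⊗3 gives amp(|y⟩) = (1/2√2) Σ_x (−1)^(x·y) amp(|x⟩), where x·y is the number of positions in which both x and y have a 1.
|000⟩: (0.9659 + 0.2588i)/(2√2) = (0.3415 + 0.0915i)
|001⟩: (0.9659 + 0.2588i)/(2√2) = (0.3415 + 0.0915i)
|010⟩: (0.9659 - 0.2588i)/(2√2) = (0.3415 - 0.0915i)
|011⟩: (0.9659 - 0.2588i)/(2√2) = (0.3415 - 0.0915i)
|100⟩: (0.9659 + 0.2588i)/(2√2) = (0.3415 + 0.0915i)
|101⟩: (0.9659 + 0.2588i)/(2√2) = (0.3415 + 0.0915i)
|110⟩: (0.9659 - 0.2588i)/(2√2) = (0.3415 - 0.0915i)
|111⟩: (0.9659 - 0.2588i)/(2√2) = (0.3415 - 0.0915i)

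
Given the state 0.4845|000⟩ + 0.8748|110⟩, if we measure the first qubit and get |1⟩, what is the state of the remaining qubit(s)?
|10⟩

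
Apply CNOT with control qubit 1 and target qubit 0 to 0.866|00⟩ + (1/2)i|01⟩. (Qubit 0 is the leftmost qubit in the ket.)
0.866|00⟩ + (1/2)i|11⟩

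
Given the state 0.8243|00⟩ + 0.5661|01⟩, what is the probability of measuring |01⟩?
0.3205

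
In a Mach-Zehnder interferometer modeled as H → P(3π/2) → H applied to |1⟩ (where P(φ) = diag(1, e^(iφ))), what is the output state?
(1/2 + (1/2)i)|0⟩ + (1/2 - (1/2)i)|1⟩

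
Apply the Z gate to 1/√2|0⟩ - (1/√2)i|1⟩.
1/√2|0⟩ + (1/√2)i|1⟩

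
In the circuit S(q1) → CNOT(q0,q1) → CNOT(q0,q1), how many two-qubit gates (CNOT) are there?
2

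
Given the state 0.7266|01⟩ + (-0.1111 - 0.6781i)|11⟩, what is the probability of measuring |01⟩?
0.5279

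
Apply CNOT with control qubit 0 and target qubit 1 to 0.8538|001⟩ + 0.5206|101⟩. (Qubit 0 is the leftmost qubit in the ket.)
0.8538|001⟩ + 0.5206|111⟩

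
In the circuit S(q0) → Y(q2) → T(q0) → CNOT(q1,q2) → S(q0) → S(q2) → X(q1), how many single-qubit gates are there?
6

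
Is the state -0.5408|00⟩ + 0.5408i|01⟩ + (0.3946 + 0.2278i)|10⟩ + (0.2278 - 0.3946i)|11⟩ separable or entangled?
Separable

Writing the state as a|00⟩ + b|01⟩ + c|10⟩ + d|11⟩, it is a product state iff ad − bc = 0.
Here (a, b, c, d) = (-0.5408, 0.5408i, (0.3946 + 0.2278i), (0.2278 - 0.3946i)): ad − bc = (-0.5408)(0.2278 - 0.3946i) − (0.5408i)(0.3946 + 0.2278i) = 0, so the state is separable.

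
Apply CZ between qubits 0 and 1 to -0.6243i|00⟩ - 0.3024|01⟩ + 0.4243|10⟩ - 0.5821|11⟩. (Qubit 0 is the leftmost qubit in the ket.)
-0.6243i|00⟩ - 0.3024|01⟩ + 0.4243|10⟩ + 0.5821|11⟩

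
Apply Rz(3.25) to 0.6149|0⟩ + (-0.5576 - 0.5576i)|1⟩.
(-0.03331 - 0.614i)|0⟩ + (0.587 - 0.5266i)|1⟩

Rz(3.25) = [[e^(−iθ/2), 0], [0, e^(iθ/2)]] with e^(±iθ/2) = cos(θ/2) ± i·sin(θ/2); θ = 3.25, cos(θ/2) ≈ -0.0541771, sin(θ/2) ≈ 0.998531.
With a = amp(|0⟩) = 0.6149 and b = amp(|1⟩) = (-0.5576 - 0.5576i):
new amp(|0⟩) = (-0.0541771 - 0.998531i)·a = (-0.03331 - 0.614i)
new amp(|1⟩) = (-0.0541771 + 0.998531i)·b = (0.587 - 0.5266i)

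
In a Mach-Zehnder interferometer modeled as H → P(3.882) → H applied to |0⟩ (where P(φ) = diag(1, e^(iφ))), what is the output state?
(0.1309 - 0.3373i)|0⟩ + (0.8691 + 0.3373i)|1⟩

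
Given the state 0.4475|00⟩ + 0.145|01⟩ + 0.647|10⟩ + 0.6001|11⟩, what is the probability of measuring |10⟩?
0.4186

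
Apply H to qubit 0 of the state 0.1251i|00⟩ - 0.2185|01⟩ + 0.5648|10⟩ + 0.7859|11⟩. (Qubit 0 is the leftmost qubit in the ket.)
(0.3994 + 0.08846i)|00⟩ + 0.4012|01⟩ + (-0.3994 + 0.08846i)|10⟩ - 0.7102|11⟩

H on qubit 0 mixes each pair of kets that differ only in qubit 0: amplitudes (a, b) of (|…0…⟩, |…1…⟩) become ((a + b)/√2, (a − b)/√2). Kets absent from the input have amplitude 0.
(|00⟩, |10⟩): (a, b) = (0.1251i, 0.5648) → ((0.3994 + 0.08846i), (-0.3994 + 0.08846i))
(|01⟩, |11⟩): (a, b) = (-0.2185, 0.7859) → (0.4012, -0.7102)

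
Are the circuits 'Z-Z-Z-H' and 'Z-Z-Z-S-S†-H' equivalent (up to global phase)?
Yes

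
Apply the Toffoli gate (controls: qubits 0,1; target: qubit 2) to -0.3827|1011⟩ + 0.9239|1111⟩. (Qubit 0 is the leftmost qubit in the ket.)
-0.3827|1011⟩ + 0.9239|1101⟩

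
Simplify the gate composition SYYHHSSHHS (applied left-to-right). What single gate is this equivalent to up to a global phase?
I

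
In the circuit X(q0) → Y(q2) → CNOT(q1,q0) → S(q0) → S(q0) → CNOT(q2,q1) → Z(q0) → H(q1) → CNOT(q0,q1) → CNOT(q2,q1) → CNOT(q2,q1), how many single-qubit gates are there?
6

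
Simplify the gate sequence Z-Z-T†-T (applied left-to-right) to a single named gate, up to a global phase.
I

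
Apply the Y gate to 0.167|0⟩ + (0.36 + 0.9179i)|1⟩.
(0.9179 - 0.36i)|0⟩ + 0.167i|1⟩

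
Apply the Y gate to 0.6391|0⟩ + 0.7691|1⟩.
-0.7691i|0⟩ + 0.6391i|1⟩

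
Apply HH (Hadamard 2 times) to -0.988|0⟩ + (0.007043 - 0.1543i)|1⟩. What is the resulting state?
-0.988|0⟩ + (0.007043 - 0.1543i)|1⟩

H² = I, so an even number of Hadamards cancels: H^2 = I and the state is unchanged.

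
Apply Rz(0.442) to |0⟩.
(0.9757 - 0.2192i)|0⟩

Rz(0.442) = [[e^(−iθ/2), 0], [0, e^(iθ/2)]] with e^(±iθ/2) = cos(θ/2) ± i·sin(θ/2); θ = 0.442, cos(θ/2) ≈ 0.975679, sin(θ/2) ≈ 0.219205.
With a = amp(|0⟩) = 1 and b = amp(|1⟩) = 0:
new amp(|0⟩) = (0.975679 - 0.219205i)·a = (0.9757 - 0.2192i)
new amp(|1⟩) = (0.975679 + 0.219205i)·b = 0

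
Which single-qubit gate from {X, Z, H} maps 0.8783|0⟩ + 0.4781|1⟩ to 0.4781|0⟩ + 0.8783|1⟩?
X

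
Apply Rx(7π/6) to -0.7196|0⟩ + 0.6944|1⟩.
(0.1862 - 0.6707i)|0⟩ + (-0.1797 + 0.6951i)|1⟩

Rx(7π/6) = [[cos(θ/2), −i·sin(θ/2)], [−i·sin(θ/2), cos(θ/2)]]; θ = 7π/6, cos(θ/2) ≈ -0.258819, sin(θ/2) ≈ 0.965926.
With a = amp(|0⟩) = -0.7196 and b = amp(|1⟩) = 0.6944:
new amp(|0⟩) = (-0.258819)·a + (-0.965926i)·b = (0.1862 - 0.6707i)
new amp(|1⟩) = (-0.965926i)·a + (-0.258819)·b = (-0.1797 + 0.6951i)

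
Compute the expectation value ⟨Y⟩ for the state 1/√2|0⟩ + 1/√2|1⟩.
0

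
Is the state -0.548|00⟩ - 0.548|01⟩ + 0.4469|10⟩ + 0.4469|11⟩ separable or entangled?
Separable

Writing the state as a|00⟩ + b|01⟩ + c|10⟩ + d|11⟩, it is a product state iff ad − bc = 0.
Here (a, b, c, d) = (-0.548, -0.548, 0.4469, 0.4469): ad − bc = (-0.548)(0.4469) − (-0.548)(0.4469) = 0, so the state is separable.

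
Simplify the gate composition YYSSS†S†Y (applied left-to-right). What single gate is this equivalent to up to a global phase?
Y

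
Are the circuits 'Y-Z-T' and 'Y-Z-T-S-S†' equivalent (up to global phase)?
Yes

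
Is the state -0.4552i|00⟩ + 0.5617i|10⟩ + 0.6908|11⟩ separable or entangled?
Entangled

Writing the state as a|00⟩ + b|01⟩ + c|10⟩ + d|11⟩, it is a product state iff ad − bc = 0.
Here (a, b, c, d) = (-0.4552i, 0, 0.5617i, 0.6908): ad − bc = (-0.4552i)(0.6908) − (0)(0.5617i) = -0.3145i ≠ 0, so the state is entangled.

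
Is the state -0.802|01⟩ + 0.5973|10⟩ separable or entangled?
Entangled

Writing the state as a|00⟩ + b|01⟩ + c|10⟩ + d|11⟩, it is a product state iff ad − bc = 0.
Here (a, b, c, d) = (0, -0.802, 0.5973, 0): ad − bc = (0)(0) − (-0.802)(0.5973) = 0.479 ≠ 0, so the state is entangled.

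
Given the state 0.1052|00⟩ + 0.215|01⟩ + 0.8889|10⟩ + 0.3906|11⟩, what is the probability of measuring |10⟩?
0.7901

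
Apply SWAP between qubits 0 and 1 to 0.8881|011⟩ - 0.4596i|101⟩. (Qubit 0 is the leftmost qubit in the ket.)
-0.4596i|011⟩ + 0.8881|101⟩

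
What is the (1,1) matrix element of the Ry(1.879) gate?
0.5902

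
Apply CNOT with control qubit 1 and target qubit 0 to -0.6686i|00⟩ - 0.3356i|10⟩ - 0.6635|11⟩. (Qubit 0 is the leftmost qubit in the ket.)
-0.6686i|00⟩ - 0.6635|01⟩ - 0.3356i|10⟩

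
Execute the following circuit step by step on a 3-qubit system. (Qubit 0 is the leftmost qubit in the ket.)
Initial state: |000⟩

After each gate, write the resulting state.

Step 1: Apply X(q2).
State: |001⟩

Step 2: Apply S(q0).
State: |001⟩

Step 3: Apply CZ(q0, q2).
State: |001⟩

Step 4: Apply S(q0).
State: |001⟩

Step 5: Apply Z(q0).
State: |001⟩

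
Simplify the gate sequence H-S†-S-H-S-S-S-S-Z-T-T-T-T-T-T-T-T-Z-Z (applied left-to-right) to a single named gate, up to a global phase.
Z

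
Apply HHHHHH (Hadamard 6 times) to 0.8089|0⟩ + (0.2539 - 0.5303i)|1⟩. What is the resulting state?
0.8089|0⟩ + (0.2539 - 0.5303i)|1⟩

H² = I, so an even number of Hadamards cancels: H^6 = I and the state is unchanged.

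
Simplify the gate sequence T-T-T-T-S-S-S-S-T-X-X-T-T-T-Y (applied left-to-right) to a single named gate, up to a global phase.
Y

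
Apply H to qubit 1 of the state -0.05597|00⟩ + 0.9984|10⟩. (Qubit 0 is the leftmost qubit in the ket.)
-0.03958|00⟩ - 0.03958|01⟩ + 0.706|10⟩ + 0.706|11⟩

H on qubit 1 mixes each pair of kets that differ only in qubit 1: amplitudes (a, b) of (|…0…⟩, |…1…⟩) become ((a + b)/√2, (a − b)/√2). Kets absent from the input have amplitude 0.
(|00⟩, |01⟩): (a, b) = (-0.05597, 0) → (-0.03958, -0.03958)
(|10⟩, |11⟩): (a, b) = (0.9984, 0) → (0.706, 0.706)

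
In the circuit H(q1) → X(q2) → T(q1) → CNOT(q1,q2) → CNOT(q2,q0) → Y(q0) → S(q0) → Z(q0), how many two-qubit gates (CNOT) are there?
2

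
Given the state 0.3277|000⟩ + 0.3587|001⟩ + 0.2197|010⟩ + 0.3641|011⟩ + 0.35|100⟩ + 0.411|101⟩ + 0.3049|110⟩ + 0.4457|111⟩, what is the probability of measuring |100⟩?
0.1225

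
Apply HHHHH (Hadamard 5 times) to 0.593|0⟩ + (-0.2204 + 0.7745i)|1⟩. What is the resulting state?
(0.2635 + 0.5477i)|0⟩ + (0.5752 - 0.5477i)|1⟩

H² = I, so H^5 = H: a single Hadamard. With (a, b) = (0.593, (-0.2204 + 0.7745i)), H gives ((a + b)/√2, (a − b)/√2) = ((0.2635 + 0.5477i), (0.5752 - 0.5477i)).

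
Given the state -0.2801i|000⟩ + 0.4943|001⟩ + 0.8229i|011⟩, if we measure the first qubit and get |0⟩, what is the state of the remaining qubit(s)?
-0.2801i|00⟩ + 0.4943|01⟩ + 0.8229i|11⟩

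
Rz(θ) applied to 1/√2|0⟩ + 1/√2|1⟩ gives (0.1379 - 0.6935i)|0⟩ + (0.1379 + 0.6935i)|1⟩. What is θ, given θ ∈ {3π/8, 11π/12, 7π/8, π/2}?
7π/8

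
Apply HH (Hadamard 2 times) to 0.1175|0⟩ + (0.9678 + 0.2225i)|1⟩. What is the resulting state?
0.1175|0⟩ + (0.9678 + 0.2225i)|1⟩

H² = I, so an even number of Hadamards cancels: H^2 = I and the state is unchanged.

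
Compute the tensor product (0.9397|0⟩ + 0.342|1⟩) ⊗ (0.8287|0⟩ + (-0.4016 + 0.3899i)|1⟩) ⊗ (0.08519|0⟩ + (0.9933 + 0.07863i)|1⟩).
0.06634|000⟩ + (0.7735 + 0.06123i)|001⟩ + (-0.03215 + 0.03121i)|010⟩ + (-0.4037 + 0.3343i)|011⟩ + 0.02414|100⟩ + (0.2815 + 0.02228i)|101⟩ + (-0.0117 + 0.01136i)|110⟩ + (-0.1469 + 0.1217i)|111⟩

amp(|b₁b₂…⟩) = product of the factor amplitudes for bits b₁, b₂, …; only kets whose every factor amplitude is nonzero survive.
|000⟩: (0.9397)(0.8287)(0.08519) = 0.06634
|001⟩: (0.9397)(0.8287)(0.9933 + 0.07863i) = (0.7735 + 0.06123i)
|010⟩: (0.9397)(-0.4016 + 0.3899i)(0.08519) = (-0.03215 + 0.03121i)
|011⟩: (0.9397)(-0.4016 + 0.3899i)(0.9933 + 0.07863i) = (-0.4037 + 0.3343i)
|100⟩: (0.342)(0.8287)(0.08519) = 0.02414
|101⟩: (0.342)(0.8287)(0.9933 + 0.07863i) = (0.2815 + 0.02228i)
|110⟩: (0.342)(-0.4016 + 0.3899i)(0.08519) = (-0.0117 + 0.01136i)
|111⟩: (0.342)(-0.4016 + 0.3899i)(0.9933 + 0.07863i) = (-0.1469 + 0.1217i)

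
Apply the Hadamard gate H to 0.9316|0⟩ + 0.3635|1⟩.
0.9158|0⟩ + 0.4017|1⟩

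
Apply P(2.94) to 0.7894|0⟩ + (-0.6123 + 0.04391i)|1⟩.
0.7894|0⟩ + (0.5911 - 0.1656i)|1⟩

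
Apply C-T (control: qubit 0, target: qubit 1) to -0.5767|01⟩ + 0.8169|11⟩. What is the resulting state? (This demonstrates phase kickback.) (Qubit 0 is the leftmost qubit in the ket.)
-0.5767|01⟩ + (0.5776 + 0.5776i)|11⟩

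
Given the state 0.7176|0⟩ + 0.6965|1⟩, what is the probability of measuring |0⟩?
0.5149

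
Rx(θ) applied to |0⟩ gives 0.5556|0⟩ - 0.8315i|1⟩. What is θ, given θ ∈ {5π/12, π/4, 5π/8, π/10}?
5π/8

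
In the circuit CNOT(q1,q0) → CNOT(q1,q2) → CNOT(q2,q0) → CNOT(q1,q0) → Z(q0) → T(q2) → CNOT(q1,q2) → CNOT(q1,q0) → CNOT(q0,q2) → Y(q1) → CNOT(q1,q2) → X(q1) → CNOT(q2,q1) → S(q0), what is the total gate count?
14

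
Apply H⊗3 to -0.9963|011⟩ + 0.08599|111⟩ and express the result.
-0.3218|000⟩ + 0.3218|001⟩ + 0.3218|010⟩ - 0.3218|011⟩ - 0.3826|100⟩ + 0.3826|101⟩ + 0.3826|110⟩ - 0.3826|111⟩

H⊗3 gives amp(|y⟩) = (1/2√2) Σ_x (−1)^(x·y) amp(|x⟩), where x·y is the number of positions in which both x and y have a 1.
|000⟩: (-0.9963 + 0.08599)/(2√2) = -0.3218
|001⟩: (0.9963 - 0.08599)/(2√2) = 0.3218
|010⟩: (0.9963 - 0.08599)/(2√2) = 0.3218
|011⟩: (-0.9963 + 0.08599)/(2√2) = -0.3218
|100⟩: (-0.9963 - 0.08599)/(2√2) = -0.3826
|101⟩: (0.9963 + 0.08599)/(2√2) = 0.3826
|110⟩: (0.9963 + 0.08599)/(2√2) = 0.3826
|111⟩: (-0.9963 - 0.08599)/(2√2) = -0.3826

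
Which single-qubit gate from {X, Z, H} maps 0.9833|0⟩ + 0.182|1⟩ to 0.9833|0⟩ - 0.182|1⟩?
Z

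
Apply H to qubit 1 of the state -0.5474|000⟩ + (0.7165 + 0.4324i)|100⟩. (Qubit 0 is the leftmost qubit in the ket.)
-0.3871|000⟩ - 0.3871|010⟩ + (0.5066 + 0.3058i)|100⟩ + (0.5066 + 0.3058i)|110⟩

H on qubit 1 mixes each pair of kets that differ only in qubit 1: amplitudes (a, b) of (|…0…⟩, |…1…⟩) become ((a + b)/√2, (a − b)/√2). Kets absent from the input have amplitude 0.
(|000⟩, |010⟩): (a, b) = (-0.5474, 0) → (-0.3871, -0.3871)
(|100⟩, |110⟩): (a, b) = ((0.7165 + 0.4324i), 0) → ((0.5066 + 0.3058i), (0.5066 + 0.3058i))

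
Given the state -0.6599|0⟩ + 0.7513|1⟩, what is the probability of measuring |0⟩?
0.4355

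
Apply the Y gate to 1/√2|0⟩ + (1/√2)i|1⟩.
1/√2|0⟩ + (1/√2)i|1⟩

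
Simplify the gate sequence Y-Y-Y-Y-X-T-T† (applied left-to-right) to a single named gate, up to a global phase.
X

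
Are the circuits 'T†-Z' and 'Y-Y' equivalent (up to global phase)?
No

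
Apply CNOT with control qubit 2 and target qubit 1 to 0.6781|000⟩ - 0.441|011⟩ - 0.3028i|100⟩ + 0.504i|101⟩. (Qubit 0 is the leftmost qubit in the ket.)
0.6781|000⟩ - 0.441|001⟩ - 0.3028i|100⟩ + 0.504i|111⟩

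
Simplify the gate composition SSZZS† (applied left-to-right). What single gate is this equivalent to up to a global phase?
S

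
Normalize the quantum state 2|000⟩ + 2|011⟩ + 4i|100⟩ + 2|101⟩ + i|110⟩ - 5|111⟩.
0.2722|000⟩ + 0.2722|011⟩ + 0.5443i|100⟩ + 0.2722|101⟩ + 0.1361i|110⟩ - 0.6804|111⟩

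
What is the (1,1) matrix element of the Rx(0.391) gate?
0.981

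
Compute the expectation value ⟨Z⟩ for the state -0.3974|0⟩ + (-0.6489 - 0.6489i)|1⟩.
-0.6842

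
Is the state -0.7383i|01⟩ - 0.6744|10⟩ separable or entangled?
Entangled

Writing the state as a|00⟩ + b|01⟩ + c|10⟩ + d|11⟩, it is a product state iff ad − bc = 0.
Here (a, b, c, d) = (0, -0.7383i, -0.6744, 0): ad − bc = (0)(0) − (-0.7383i)(-0.6744) = -0.4979i ≠ 0, so the state is entangled.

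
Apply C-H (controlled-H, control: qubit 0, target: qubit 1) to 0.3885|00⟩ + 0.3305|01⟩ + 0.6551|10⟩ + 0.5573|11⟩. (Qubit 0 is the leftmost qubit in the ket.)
0.3885|00⟩ + 0.3305|01⟩ + 0.8573|10⟩ + 0.06916|11⟩

C-H leaves the control-|0⟩ kets |00⟩, |01⟩ unchanged and applies H to qubit 1 on the control-|1⟩ pair (|10⟩, |11⟩).
H = [[1/√2, 1/√2], [1/√2, -1/√2]].
With a = amp(|10⟩) = 0.6551 and b = amp(|11⟩) = 0.5573:
new amp(|10⟩) = (1/√2)·a + (1/√2)·b = 0.8573
new amp(|11⟩) = (1/√2)·a + (-1/√2)·b = 0.06916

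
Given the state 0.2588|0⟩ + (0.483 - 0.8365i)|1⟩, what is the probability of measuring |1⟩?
0.933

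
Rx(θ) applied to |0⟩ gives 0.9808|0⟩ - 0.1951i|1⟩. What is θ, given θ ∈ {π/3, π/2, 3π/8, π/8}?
π/8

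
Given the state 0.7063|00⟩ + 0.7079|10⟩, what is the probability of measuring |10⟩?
0.5011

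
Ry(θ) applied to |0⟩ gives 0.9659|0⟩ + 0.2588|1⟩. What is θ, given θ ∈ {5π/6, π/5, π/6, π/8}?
π/6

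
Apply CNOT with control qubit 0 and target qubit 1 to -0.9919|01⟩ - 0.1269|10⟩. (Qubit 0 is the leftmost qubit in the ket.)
-0.9919|01⟩ - 0.1269|11⟩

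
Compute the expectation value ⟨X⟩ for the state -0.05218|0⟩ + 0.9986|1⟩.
-0.1042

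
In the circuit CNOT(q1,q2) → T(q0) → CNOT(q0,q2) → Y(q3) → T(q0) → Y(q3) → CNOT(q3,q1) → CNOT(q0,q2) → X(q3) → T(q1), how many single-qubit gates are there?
6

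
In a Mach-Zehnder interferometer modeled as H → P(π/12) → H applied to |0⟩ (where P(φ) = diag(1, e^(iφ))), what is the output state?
(0.983 + 0.1294i)|0⟩ + (0.01704 - 0.1294i)|1⟩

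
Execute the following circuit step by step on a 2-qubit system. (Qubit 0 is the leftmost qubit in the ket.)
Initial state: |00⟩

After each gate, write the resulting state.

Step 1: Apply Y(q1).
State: i|01⟩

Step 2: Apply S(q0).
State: i|01⟩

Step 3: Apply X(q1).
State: i|00⟩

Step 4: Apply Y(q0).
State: -|10⟩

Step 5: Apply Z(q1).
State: -|10⟩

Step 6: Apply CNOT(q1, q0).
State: -|10⟩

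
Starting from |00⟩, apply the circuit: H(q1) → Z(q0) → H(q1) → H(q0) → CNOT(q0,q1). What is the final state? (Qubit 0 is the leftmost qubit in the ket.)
1/√2|00⟩ + 1/√2|11⟩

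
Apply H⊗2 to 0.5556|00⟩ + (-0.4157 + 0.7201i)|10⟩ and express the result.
(0.06995 + 0.3601i)|00⟩ + (0.06995 + 0.3601i)|01⟩ + (0.4857 - 0.3601i)|10⟩ + (0.4857 - 0.3601i)|11⟩

H⊗2 gives amp(|y⟩) = (1/2) Σ_x (−1)^(x·y) amp(|x⟩), where x·y is the number of positions in which both x and y have a 1.
|00⟩: (0.5556 + (-0.4157 + 0.7201i))/2 = (0.06995 + 0.3601i)
|01⟩: (0.5556 + (-0.4157 + 0.7201i))/2 = (0.06995 + 0.3601i)
|10⟩: (0.5556 - (-0.4157 + 0.7201i))/2 = (0.4857 - 0.3601i)
|11⟩: (0.5556 - (-0.4157 + 0.7201i))/2 = (0.4857 - 0.3601i)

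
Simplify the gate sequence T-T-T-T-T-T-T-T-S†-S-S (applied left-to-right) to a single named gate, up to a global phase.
S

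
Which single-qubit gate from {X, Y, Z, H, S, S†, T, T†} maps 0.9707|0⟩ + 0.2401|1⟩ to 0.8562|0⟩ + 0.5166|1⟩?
H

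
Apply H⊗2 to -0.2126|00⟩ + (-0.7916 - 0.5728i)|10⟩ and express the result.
(-0.5021 - 0.2864i)|00⟩ + (-0.5021 - 0.2864i)|01⟩ + (0.2895 + 0.2864i)|10⟩ + (0.2895 + 0.2864i)|11⟩

H⊗2 gives amp(|y⟩) = (1/2) Σ_x (−1)^(x·y) amp(|x⟩), where x·y is the number of positions in which both x and y have a 1.
|00⟩: (-0.2126 + (-0.7916 - 0.5728i))/2 = (-0.5021 - 0.2864i)
|01⟩: (-0.2126 + (-0.7916 - 0.5728i))/2 = (-0.5021 - 0.2864i)
|10⟩: (-0.2126 - (-0.7916 - 0.5728i))/2 = (0.2895 + 0.2864i)
|11⟩: (-0.2126 - (-0.7916 - 0.5728i))/2 = (0.2895 + 0.2864i)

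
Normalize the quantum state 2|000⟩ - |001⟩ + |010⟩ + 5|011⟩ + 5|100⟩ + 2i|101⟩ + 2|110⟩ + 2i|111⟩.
0.2425|000⟩ - 0.1213|001⟩ + 0.1213|010⟩ + 0.6063|011⟩ + 0.6063|100⟩ + 0.2425i|101⟩ + 0.2425|110⟩ + 0.2425i|111⟩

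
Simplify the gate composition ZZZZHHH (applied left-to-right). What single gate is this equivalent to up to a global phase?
H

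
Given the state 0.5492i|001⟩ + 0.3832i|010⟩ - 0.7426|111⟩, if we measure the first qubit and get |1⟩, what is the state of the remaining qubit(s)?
-|11⟩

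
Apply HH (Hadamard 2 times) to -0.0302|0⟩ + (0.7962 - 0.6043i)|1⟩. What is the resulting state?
-0.0302|0⟩ + (0.7962 - 0.6043i)|1⟩

H² = I, so an even number of Hadamards cancels: H^2 = I and the state is unchanged.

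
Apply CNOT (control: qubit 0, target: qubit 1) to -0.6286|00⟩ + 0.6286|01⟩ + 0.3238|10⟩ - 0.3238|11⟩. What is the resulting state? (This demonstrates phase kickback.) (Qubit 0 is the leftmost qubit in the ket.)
-0.6286|00⟩ + 0.6286|01⟩ - 0.3238|10⟩ + 0.3238|11⟩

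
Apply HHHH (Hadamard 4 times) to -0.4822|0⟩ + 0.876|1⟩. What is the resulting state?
-0.4822|0⟩ + 0.876|1⟩

H² = I, so an even number of Hadamards cancels: H^4 = I and the state is unchanged.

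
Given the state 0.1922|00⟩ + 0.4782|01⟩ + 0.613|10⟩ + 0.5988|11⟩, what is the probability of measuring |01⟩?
0.2287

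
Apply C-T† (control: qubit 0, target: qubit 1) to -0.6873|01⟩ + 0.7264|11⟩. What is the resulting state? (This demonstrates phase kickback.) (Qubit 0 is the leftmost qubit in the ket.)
-0.6873|01⟩ + (0.5136 - 0.5136i)|11⟩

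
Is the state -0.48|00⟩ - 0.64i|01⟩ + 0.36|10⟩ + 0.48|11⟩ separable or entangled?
Entangled

Writing the state as a|00⟩ + b|01⟩ + c|10⟩ + d|11⟩, it is a product state iff ad − bc = 0.
Here (a, b, c, d) = (-0.48, -0.64i, 0.36, 0.48): ad − bc = (-0.48)(0.48) − (-0.64i)(0.36) = (-0.2304 + 0.2304i) ≠ 0, so the state is entangled.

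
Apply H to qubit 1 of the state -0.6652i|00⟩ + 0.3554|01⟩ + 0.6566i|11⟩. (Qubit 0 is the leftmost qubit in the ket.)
(0.2513 - 0.4704i)|00⟩ + (-0.2513 - 0.4704i)|01⟩ + 0.4643i|10⟩ - 0.4643i|11⟩

H on qubit 1 mixes each pair of kets that differ only in qubit 1: amplitudes (a, b) of (|…0…⟩, |…1…⟩) become ((a + b)/√2, (a − b)/√2). Kets absent from the input have amplitude 0.
(|00⟩, |01⟩): (a, b) = (-0.6652i, 0.3554) → ((0.2513 - 0.4704i), (-0.2513 - 0.4704i))
(|10⟩, |11⟩): (a, b) = (0, 0.6566i) → (0.4643i, -0.4643i)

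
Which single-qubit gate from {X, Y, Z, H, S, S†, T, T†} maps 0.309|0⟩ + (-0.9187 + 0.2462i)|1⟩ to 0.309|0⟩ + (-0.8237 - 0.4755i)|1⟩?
T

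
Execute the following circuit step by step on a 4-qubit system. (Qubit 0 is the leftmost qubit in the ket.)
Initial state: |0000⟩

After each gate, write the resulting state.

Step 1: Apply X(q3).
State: |0001⟩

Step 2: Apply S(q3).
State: i|0001⟩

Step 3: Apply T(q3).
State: (-1/√2 + (1/√2)i)|0001⟩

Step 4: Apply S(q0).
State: (-1/√2 + (1/√2)i)|0001⟩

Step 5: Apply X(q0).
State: (-1/√2 + (1/√2)i)|1001⟩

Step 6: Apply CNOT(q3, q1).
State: (-1/√2 + (1/√2)i)|1101⟩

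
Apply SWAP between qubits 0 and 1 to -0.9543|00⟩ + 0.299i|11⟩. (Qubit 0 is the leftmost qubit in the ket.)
-0.9543|00⟩ + 0.299i|11⟩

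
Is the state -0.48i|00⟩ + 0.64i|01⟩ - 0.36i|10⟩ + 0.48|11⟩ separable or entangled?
Entangled

Writing the state as a|00⟩ + b|01⟩ + c|10⟩ + d|11⟩, it is a product state iff ad − bc = 0.
Here (a, b, c, d) = (-0.48i, 0.64i, -0.36i, 0.48): ad − bc = (-0.48i)(0.48) − (0.64i)(-0.36i) = (-0.2304 - 0.2304i) ≠ 0, so the state is entangled.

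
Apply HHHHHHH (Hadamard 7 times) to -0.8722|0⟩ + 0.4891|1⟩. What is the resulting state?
-0.2709|0⟩ - 0.9626|1⟩

H² = I, so H^7 = H: a single Hadamard. With (a, b) = (-0.8722, 0.4891), H gives ((a + b)/√2, (a − b)/√2) = (-0.2709, -0.9626).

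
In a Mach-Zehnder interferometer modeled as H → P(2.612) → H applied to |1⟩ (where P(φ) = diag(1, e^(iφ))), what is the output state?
(0.9315 - 0.2526i)|0⟩ + (0.06849 + 0.2526i)|1⟩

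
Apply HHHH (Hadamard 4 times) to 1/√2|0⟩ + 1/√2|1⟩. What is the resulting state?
1/√2|0⟩ + 1/√2|1⟩

H² = I, so an even number of Hadamards cancels: H^4 = I and the state is unchanged.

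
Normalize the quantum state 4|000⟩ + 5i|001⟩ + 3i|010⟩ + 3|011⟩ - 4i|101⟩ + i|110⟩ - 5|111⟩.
0.398|000⟩ + 0.4975i|001⟩ + 0.2985i|010⟩ + 0.2985|011⟩ - 0.398i|101⟩ + 0.0995i|110⟩ - 0.4975|111⟩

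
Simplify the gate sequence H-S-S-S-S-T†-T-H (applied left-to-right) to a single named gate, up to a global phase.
I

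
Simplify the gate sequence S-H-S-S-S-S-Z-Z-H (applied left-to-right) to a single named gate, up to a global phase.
S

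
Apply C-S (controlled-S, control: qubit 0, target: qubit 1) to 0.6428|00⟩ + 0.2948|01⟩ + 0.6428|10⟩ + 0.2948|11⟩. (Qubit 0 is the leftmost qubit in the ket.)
0.6428|00⟩ + 0.2948|01⟩ + 0.6428|10⟩ + 0.2948i|11⟩

C-S leaves the control-|0⟩ kets |00⟩, |01⟩ unchanged and applies S to qubit 1 on the control-|1⟩ pair (|10⟩, |11⟩).
S = [[1, 0], [0, i]].
With a = amp(|10⟩) = 0.6428 and b = amp(|11⟩) = 0.2948:
new amp(|10⟩) = (1)·a = 0.6428
new amp(|11⟩) = (i)·b = 0.2948i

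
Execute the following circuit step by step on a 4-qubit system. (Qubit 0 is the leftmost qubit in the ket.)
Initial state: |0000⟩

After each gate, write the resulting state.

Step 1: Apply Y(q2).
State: i|0010⟩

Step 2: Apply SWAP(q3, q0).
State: i|0010⟩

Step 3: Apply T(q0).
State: i|0010⟩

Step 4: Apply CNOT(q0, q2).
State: i|0010⟩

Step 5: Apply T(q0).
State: i|0010⟩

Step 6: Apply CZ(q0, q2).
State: i|0010⟩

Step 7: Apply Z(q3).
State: i|0010⟩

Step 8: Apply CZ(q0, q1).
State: i|0010⟩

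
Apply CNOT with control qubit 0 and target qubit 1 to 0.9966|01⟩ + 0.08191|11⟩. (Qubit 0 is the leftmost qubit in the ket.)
0.9966|01⟩ + 0.08191|10⟩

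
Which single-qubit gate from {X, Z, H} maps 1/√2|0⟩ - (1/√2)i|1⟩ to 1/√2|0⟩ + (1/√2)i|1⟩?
Z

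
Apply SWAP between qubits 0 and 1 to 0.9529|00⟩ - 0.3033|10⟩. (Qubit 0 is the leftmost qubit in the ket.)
0.9529|00⟩ - 0.3033|01⟩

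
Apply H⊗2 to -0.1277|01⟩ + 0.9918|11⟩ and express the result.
0.4321|00⟩ - 0.4321|01⟩ - 0.5598|10⟩ + 0.5598|11⟩

H⊗2 gives amp(|y⟩) = (1/2) Σ_x (−1)^(x·y) amp(|x⟩), where x·y is the number of positions in which both x and y have a 1.
|00⟩: (-0.1277 + 0.9918)/2 = 0.4321
|01⟩: (0.1277 - 0.9918)/2 = -0.4321
|10⟩: (-0.1277 - 0.9918)/2 = -0.5598
|11⟩: (0.1277 + 0.9918)/2 = 0.5598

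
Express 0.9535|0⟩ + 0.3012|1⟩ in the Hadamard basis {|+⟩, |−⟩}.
0.8872|+⟩ + 0.4612|−⟩

With |ψ⟩ = α|0⟩ + β|1⟩, the Hadamard-basis coefficients are ⟨+|ψ⟩ = (α + β)/√2 and ⟨−|ψ⟩ = (α − β)/√2.
Here α = 0.9535, β = 0.3012: (α + β)/√2 = 0.8872, (α − β)/√2 = 0.4612.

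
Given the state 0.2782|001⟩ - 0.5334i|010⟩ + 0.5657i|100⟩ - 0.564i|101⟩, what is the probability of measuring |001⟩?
0.0774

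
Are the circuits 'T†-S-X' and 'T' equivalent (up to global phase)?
No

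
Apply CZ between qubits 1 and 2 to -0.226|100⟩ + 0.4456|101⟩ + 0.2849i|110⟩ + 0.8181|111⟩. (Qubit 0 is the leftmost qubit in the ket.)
-0.226|100⟩ + 0.4456|101⟩ + 0.2849i|110⟩ - 0.8181|111⟩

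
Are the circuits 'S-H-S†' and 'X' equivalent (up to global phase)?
No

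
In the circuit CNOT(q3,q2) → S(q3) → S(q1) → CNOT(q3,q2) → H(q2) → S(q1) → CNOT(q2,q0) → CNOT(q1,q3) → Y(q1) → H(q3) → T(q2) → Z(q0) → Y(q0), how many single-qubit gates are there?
9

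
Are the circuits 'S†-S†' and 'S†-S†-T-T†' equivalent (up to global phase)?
Yes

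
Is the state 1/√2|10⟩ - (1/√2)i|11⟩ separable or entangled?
Separable

Writing the state as a|00⟩ + b|01⟩ + c|10⟩ + d|11⟩, it is a product state iff ad − bc = 0.
Here (a, b, c, d) = (0, 0, 1/√2, -(1/√2)i): ad − bc = (0)(-(1/√2)i) − (0)(1/√2) = 0, so the state is separable.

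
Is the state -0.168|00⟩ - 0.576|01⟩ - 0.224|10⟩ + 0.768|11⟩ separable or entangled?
Entangled

Writing the state as a|00⟩ + b|01⟩ + c|10⟩ + d|11⟩, it is a product state iff ad − bc = 0.
Here (a, b, c, d) = (-0.168, -0.576, -0.224, 0.768): ad − bc = (-0.168)(0.768) − (-0.576)(-0.224) = -0.258 ≠ 0, so the state is entangled.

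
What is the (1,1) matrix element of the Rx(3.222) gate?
-0.04019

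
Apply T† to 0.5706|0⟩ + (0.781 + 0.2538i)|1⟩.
0.5706|0⟩ + (0.7317 - 0.3728i)|1⟩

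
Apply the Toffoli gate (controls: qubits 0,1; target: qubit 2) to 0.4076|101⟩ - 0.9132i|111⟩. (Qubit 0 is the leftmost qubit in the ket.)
0.4076|101⟩ - 0.9132i|110⟩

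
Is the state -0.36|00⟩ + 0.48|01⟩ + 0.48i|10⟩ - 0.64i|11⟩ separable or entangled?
Separable

Writing the state as a|00⟩ + b|01⟩ + c|10⟩ + d|11⟩, it is a product state iff ad − bc = 0.
Here (a, b, c, d) = (-0.36, 0.48, 0.48i, -0.64i): ad − bc = (-0.36)(-0.64i) − (0.48)(0.48i) = 0, so the state is separable.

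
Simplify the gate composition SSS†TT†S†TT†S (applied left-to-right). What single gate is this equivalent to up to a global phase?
S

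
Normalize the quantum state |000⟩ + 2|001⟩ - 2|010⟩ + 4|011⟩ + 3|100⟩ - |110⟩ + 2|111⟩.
0.1601|000⟩ + 0.3203|001⟩ - 0.3203|010⟩ + 0.6405|011⟩ + 0.4804|100⟩ - 0.1601|110⟩ + 0.3203|111⟩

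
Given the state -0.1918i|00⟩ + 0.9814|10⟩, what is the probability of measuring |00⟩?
0.03679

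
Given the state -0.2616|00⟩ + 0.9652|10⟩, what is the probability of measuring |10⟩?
0.9316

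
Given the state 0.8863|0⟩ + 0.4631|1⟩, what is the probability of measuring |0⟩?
0.7855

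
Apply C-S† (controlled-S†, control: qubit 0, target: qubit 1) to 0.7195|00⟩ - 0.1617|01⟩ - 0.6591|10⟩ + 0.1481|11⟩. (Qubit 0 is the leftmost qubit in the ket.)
0.7195|00⟩ - 0.1617|01⟩ - 0.6591|10⟩ - 0.1481i|11⟩

C-S† leaves the control-|0⟩ kets |00⟩, |01⟩ unchanged and applies S† to qubit 1 on the control-|1⟩ pair (|10⟩, |11⟩).
S† = [[1, 0], [0, -i]].
With a = amp(|10⟩) = -0.6591 and b = amp(|11⟩) = 0.1481:
new amp(|10⟩) = (1)·a = -0.6591
new amp(|11⟩) = (-i)·b = -0.1481i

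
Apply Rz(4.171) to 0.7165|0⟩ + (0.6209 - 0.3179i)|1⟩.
(-0.3527 - 0.6237i)|0⟩ + (-0.02894 + 0.697i)|1⟩

Rz(4.171) = [[e^(−iθ/2), 0], [0, e^(iθ/2)]] with e^(±iθ/2) = cos(θ/2) ± i·sin(θ/2); θ = 4.171, cos(θ/2) ≈ -0.492277, sin(θ/2) ≈ 0.870439.
With a = amp(|0⟩) = 0.7165 and b = amp(|1⟩) = (0.6209 - 0.3179i):
new amp(|0⟩) = (-0.492277 - 0.870439i)·a = (-0.3527 - 0.6237i)
new amp(|1⟩) = (-0.492277 + 0.870439i)·b = (-0.02894 + 0.697i)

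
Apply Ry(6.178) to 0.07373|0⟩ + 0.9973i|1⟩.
(-0.07363 - 0.05243i)|0⟩ + (0.003876 - 0.9959i)|1⟩

Ry(6.178) = [[cos(θ/2), −sin(θ/2)], [sin(θ/2), cos(θ/2)]]; θ = 6.178, cos(θ/2) ≈ -0.998617, sin(θ/2) ≈ 0.0525684.
With a = amp(|0⟩) = 0.07373 and b = amp(|1⟩) = 0.9973i:
new amp(|0⟩) = (-0.998617)·a + (-0.0525684)·b = (-0.07363 - 0.05243i)
new amp(|1⟩) = (0.0525684)·a + (-0.998617)·b = (0.003876 - 0.9959i)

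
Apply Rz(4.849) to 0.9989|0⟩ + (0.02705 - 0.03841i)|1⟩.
(-0.7529 - 0.6565i)|0⟩ + (0.004855 + 0.04673i)|1⟩

Rz(4.849) = [[e^(−iθ/2), 0], [0, e^(iθ/2)]] with e^(±iθ/2) = cos(θ/2) ± i·sin(θ/2); θ = 4.849, cos(θ/2) ≈ -0.75372, sin(θ/2) ≈ 0.657196.
With a = amp(|0⟩) = 0.9989 and b = amp(|1⟩) = (0.02705 - 0.03841i):
new amp(|0⟩) = (-0.75372 - 0.657196i)·a = (-0.7529 - 0.6565i)
new amp(|1⟩) = (-0.75372 + 0.657196i)·b = (0.004855 + 0.04673i)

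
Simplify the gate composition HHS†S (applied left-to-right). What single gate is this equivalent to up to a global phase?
I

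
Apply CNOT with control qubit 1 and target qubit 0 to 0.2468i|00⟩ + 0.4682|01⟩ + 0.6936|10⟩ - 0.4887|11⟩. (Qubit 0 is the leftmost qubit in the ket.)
0.2468i|00⟩ - 0.4887|01⟩ + 0.6936|10⟩ + 0.4682|11⟩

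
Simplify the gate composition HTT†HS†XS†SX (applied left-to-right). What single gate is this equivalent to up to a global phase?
S†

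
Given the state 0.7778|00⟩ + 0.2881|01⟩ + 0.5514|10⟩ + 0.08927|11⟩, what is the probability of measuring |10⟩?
0.304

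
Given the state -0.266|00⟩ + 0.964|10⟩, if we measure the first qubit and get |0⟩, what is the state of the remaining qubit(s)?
-|0⟩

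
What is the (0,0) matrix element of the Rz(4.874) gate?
(-0.7619 - 0.6477i)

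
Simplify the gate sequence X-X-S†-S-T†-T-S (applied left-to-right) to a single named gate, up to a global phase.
S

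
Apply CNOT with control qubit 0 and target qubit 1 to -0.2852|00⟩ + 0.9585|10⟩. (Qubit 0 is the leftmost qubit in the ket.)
-0.2852|00⟩ + 0.9585|11⟩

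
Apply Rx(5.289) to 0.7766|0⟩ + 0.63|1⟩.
(-0.6826 - 0.3004i)|0⟩ + (-0.5538 - 0.3703i)|1⟩

Rx(5.289) = [[cos(θ/2), −i·sin(θ/2)], [−i·sin(θ/2), cos(θ/2)]]; θ = 5.289, cos(θ/2) ≈ -0.878973, sin(θ/2) ≈ 0.476872.
With a = amp(|0⟩) = 0.7766 and b = amp(|1⟩) = 0.63:
new amp(|0⟩) = (-0.878973)·a + (-0.476872i)·b = (-0.6826 - 0.3004i)
new amp(|1⟩) = (-0.476872i)·a + (-0.878973)·b = (-0.5538 - 0.3703i)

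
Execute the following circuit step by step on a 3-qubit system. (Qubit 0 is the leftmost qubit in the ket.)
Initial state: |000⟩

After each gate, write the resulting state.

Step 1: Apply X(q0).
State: |100⟩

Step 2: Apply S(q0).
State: i|100⟩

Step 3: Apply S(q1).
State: i|100⟩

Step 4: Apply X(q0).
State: i|000⟩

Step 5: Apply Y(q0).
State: -|100⟩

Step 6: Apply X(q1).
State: -|110⟩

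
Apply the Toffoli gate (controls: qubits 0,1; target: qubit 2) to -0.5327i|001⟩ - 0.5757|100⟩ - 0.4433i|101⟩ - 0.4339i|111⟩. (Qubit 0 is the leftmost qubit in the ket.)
-0.5327i|001⟩ - 0.5757|100⟩ - 0.4433i|101⟩ - 0.4339i|110⟩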